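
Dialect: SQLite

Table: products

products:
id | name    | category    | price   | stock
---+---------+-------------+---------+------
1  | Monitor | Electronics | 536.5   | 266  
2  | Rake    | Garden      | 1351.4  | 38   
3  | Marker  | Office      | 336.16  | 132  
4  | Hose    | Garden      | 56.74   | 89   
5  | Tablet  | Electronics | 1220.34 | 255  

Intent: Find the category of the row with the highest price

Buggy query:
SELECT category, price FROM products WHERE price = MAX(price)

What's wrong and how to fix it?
Bug: WHERE is evaluated per row; an aggregate over the whole table isn't defined there

Fix: Use a subquery: WHERE price = (SELECT MAX(price) FROM products)

Corrected query:
SELECT category, price FROM products WHERE price = (SELECT MAX(price) FROM products)

Result:
category | price 
---------+-------
Garden   | 1351.4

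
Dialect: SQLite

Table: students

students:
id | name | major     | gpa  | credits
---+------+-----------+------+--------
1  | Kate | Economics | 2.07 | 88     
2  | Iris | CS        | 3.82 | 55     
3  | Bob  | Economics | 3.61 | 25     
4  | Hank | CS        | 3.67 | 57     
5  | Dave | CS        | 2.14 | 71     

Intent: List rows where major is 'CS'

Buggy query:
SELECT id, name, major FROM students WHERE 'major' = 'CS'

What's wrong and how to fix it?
Bug: 'major' in single quotes is a string literal, not the column; the comparison is literal-vs-literal and never true

Fix: Reference the column as major without single quotes

Corrected query:
SELECT id, name, major FROM students WHERE major = 'CS'

Result:
id | name | major
---+------+------
2  | Iris | CS   
4  | Hank | CS   
5  | Dave | CS   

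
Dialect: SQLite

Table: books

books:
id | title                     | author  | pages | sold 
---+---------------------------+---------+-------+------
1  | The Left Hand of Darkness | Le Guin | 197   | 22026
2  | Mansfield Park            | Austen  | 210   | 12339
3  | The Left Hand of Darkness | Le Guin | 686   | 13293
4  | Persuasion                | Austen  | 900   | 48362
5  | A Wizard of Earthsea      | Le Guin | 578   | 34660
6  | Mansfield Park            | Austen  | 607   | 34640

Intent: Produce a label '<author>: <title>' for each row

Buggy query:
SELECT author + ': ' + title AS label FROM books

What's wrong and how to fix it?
Bug: '+' is numeric addition; on text columns SQLite converts them to 0 instead of concatenating

Fix: Replace + with || to concatenate text

Corrected query:
SELECT author || ': ' || title AS label FROM books

Result:
label                             
----------------------------------
Le Guin: The Left Hand of Darkness
Austen: Mansfield Park            
Le Guin: The Left Hand of Darkness
Austen: Persuasion                
Le Guin: A Wizard of Earthsea     
Austen: Mansfield Park            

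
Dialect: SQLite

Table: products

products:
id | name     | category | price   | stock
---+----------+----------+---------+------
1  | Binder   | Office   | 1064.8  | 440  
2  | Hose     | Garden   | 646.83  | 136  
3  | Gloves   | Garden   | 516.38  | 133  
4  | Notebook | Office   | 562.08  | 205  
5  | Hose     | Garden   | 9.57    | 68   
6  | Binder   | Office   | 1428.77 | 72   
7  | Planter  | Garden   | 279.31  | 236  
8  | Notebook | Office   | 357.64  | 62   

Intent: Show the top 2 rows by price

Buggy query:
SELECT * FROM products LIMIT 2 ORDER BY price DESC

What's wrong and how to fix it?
Bug: LIMIT must come after ORDER BY

Fix: Swap the clauses: ORDER BY first, then LIMIT

Corrected query:
SELECT * FROM products ORDER BY price DESC LIMIT 2

Result:
id | name   | category | price   | stock
---+--------+----------+---------+------
6  | Binder | Office   | 1428.77 | 72   
1  | Binder | Office   | 1064.8  | 440  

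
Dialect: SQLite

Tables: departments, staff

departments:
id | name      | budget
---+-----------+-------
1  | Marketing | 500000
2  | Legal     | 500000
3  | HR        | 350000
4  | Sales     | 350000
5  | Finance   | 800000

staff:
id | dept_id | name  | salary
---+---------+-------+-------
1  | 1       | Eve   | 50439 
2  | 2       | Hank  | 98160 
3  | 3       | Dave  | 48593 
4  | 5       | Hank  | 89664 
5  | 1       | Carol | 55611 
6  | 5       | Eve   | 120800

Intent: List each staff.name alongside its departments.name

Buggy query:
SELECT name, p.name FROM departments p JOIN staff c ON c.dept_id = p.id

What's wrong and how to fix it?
Bug: Both tables have a 'name' column; the unqualified reference is ambiguous

Fix: Prefix ambiguous columns with the table alias

Corrected query:
SELECT c.name, p.name FROM departments p JOIN staff c ON c.dept_id = p.id

Result:
name  | name     
------+----------
Eve   | Marketing
Hank  | Legal    
Dave  | HR       
Hank  | Finance  
Carol | Marketing
Eve   | Finance  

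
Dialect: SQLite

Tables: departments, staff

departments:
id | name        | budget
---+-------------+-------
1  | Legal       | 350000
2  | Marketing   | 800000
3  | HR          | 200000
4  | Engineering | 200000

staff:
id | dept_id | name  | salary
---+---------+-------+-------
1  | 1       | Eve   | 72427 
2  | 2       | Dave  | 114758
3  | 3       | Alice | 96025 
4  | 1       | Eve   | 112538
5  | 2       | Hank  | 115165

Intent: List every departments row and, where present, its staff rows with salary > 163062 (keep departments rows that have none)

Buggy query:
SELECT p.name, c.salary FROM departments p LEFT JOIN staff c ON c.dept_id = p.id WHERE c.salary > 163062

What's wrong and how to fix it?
Bug: A WHERE condition on the right-hand table after LEFT JOIN drops unmatched parents

Fix: Move the right-table condition into the ON clause so unmatched parents are kept

Corrected query:
SELECT p.name, c.salary FROM departments p LEFT JOIN staff c ON c.dept_id = p.id AND c.salary > 163062

Result:
name        | salary
------------+-------
Legal       | NULL  
Marketing   | NULL  
HR          | NULL  
Engineering | NULL  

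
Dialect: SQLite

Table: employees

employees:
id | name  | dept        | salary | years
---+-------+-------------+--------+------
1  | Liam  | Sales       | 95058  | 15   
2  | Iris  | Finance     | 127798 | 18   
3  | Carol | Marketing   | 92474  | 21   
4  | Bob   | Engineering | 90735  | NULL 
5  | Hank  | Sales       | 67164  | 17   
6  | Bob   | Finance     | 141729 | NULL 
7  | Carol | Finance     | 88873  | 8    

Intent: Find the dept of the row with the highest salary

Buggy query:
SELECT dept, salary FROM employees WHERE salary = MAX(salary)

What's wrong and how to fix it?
Bug: WHERE is evaluated per row; an aggregate over the whole table isn't defined there

Fix: Use a subquery: WHERE salary = (SELECT MAX(salary) FROM employees)

Corrected query:
SELECT dept, salary FROM employees WHERE salary = (SELECT MAX(salary) FROM employees)

Result:
dept    | salary
--------+-------
Finance | 141729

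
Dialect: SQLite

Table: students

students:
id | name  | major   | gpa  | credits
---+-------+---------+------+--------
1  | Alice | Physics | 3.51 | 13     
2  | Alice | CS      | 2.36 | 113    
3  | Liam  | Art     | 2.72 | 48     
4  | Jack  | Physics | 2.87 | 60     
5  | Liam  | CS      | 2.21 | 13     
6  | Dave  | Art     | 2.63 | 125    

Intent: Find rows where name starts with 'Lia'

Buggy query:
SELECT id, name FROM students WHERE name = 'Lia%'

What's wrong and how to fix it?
Bug: Wildcards only work with LIKE; '=' treats '%' as a literal character

Fix: Replace '=' with LIKE so 'Lia%' is treated as a pattern

Corrected query:
SELECT id, name FROM students WHERE name LIKE 'Lia%'

Result:
id | name
---+-----
3  | Liam
5  | Liam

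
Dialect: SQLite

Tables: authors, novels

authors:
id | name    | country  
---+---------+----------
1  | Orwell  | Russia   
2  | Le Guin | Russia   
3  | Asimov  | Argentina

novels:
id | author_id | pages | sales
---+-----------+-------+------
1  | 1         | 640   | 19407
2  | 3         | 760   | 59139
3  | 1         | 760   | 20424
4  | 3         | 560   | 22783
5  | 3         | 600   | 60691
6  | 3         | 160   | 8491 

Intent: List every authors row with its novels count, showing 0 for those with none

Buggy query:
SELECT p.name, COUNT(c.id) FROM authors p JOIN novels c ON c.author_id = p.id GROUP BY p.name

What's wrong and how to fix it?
Bug: INNER JOIN drops authors rows that have no matching novels rows

Fix: Switch to LEFT JOIN to retain unmatched parent rows

Corrected query:
SELECT p.name, COUNT(c.id) FROM authors p LEFT JOIN novels c ON c.author_id = p.id GROUP BY p.name

Result:
name    | COUNT(c.id)
--------+------------
Asimov  | 4          
Le Guin | 0          
Orwell  | 2          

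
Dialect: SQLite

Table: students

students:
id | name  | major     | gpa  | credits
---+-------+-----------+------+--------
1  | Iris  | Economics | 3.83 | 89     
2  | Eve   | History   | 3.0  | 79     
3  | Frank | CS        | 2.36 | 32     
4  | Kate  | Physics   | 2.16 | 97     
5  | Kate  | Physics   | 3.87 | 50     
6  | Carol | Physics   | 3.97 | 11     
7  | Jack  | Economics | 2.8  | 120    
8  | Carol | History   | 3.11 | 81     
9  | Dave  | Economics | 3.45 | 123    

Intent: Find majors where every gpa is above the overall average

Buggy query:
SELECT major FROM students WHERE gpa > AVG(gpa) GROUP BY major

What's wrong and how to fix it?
Bug: AVG() is an aggregate; it can't sit directly in WHERE

Fix: Compute the overall average in a scalar subquery and compare each group's MIN against it in HAVING

Corrected query:
SELECT major FROM students GROUP BY major HAVING MIN(gpa) > (SELECT AVG(gpa) FROM students)

Result:
(no rows)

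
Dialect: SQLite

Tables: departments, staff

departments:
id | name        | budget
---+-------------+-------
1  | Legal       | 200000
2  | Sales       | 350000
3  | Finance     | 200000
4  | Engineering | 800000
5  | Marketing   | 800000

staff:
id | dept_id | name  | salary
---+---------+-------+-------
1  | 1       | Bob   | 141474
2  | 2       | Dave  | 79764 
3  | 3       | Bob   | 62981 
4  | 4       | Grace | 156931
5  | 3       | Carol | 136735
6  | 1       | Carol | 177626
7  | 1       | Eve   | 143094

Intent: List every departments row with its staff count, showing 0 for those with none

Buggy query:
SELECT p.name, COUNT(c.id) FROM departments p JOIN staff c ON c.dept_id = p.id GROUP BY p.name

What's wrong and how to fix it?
Bug: An inner join excludes parents with zero children

Fix: Switch to LEFT JOIN to retain unmatched parent rows

Corrected query:
SELECT p.name, COUNT(c.id) FROM departments p LEFT JOIN staff c ON c.dept_id = p.id GROUP BY p.name

Result:
name        | COUNT(c.id)
------------+------------
Engineering | 1          
Finance     | 2          
Legal       | 3          
Marketing   | 0          
Sales       | 1          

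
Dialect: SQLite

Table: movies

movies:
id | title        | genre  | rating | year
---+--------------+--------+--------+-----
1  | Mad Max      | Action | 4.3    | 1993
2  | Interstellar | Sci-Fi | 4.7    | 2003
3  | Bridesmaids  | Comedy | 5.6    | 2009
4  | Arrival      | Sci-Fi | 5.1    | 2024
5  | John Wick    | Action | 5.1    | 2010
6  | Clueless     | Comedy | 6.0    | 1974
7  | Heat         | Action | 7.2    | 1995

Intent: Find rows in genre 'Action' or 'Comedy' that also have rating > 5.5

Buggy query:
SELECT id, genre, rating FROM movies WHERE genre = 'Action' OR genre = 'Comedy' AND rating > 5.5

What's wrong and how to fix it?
Bug: AND binds tighter than OR, so this parses as genre = 'Action' OR (genre = 'Comedy' AND rating > 5.5)

Fix: Group the OR with parentheses (or use IN), then AND the threshold

Corrected query:
SELECT id, genre, rating FROM movies WHERE (genre = 'Action' OR genre = 'Comedy') AND rating > 5.5

Result:
id | genre  | rating
---+--------+-------
3  | Comedy | 5.6   
6  | Comedy | 6     
7  | Action | 7.2   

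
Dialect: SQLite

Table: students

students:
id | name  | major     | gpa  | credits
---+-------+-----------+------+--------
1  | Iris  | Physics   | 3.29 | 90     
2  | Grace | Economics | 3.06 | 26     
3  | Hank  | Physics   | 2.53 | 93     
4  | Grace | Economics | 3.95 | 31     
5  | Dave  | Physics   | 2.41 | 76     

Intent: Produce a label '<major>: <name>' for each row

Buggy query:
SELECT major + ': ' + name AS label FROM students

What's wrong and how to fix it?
Bug: SQLite uses || for string concatenation; + coerces text to numbers (yielding 0)

Fix: Replace + with || to concatenate text

Corrected query:
SELECT major || ': ' || name AS label FROM students

Result:
label           
----------------
Physics: Iris   
Economics: Grace
Physics: Hank   
Economics: Grace
Physics: Dave   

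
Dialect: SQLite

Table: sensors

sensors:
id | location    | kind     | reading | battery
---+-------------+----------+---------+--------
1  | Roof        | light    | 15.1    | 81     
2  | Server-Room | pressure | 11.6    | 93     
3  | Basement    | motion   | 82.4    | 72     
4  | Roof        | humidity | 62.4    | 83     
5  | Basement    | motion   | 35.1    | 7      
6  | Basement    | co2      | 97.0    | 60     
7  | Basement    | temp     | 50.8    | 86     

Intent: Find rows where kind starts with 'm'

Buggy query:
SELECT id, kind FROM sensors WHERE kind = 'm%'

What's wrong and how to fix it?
Bug: '=' compares the literal string including the % character; pattern matching needs LIKE

Fix: Replace '=' with LIKE so 'm%' is treated as a pattern

Corrected query:
SELECT id, kind FROM sensors WHERE kind LIKE 'm%'

Result:
id | kind  
---+-------
3  | motion
5  | motion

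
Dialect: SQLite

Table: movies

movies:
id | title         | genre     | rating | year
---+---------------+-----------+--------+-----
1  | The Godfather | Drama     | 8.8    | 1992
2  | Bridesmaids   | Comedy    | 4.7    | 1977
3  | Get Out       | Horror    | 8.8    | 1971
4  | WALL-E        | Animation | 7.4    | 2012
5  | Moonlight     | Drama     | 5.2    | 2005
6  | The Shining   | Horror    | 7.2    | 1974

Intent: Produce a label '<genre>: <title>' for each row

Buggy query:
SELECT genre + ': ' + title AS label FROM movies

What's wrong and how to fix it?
Bug: SQLite uses || for string concatenation; + coerces text to numbers (yielding 0)

Fix: Use the || operator for string concatenation

Corrected query:
SELECT genre || ': ' || title AS label FROM movies

Result:
label               
--------------------
Drama: The Godfather
Comedy: Bridesmaids 
Horror: Get Out     
Animation: WALL-E   
Drama: Moonlight    
Horror: The Shining 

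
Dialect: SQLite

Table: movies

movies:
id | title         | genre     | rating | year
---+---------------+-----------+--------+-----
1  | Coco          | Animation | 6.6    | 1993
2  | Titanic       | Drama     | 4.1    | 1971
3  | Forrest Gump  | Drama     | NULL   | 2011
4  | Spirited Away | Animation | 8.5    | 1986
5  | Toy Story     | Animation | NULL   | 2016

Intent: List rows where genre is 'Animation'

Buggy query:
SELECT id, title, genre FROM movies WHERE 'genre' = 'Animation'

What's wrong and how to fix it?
Bug: Single quotes denote string literals in SQL; the column name is being compared as a constant string

Fix: Reference the column as genre without single quotes

Corrected query:
SELECT id, title, genre FROM movies WHERE genre = 'Animation'

Result:
id | title         | genre    
---+---------------+----------
1  | Coco          | Animation
4  | Spirited Away | Animation
5  | Toy Story     | Animation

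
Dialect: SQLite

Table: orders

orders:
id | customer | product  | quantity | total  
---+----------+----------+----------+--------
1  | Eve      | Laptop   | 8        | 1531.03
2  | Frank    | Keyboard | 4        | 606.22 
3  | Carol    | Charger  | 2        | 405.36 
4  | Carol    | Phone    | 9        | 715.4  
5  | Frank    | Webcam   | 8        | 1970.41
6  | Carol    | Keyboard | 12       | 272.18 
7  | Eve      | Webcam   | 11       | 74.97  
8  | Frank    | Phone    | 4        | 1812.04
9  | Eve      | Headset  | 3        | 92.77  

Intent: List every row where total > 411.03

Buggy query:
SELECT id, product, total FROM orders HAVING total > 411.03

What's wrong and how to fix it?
Bug: This is a non-aggregate query (no GROUP BY, no aggregates), so in SQLite the HAVING clause is invalid here; a row-level condition belongs in WHERE

Fix: Replace HAVING with WHERE since the condition applies to individual rows

Corrected query:
SELECT id, product, total FROM orders WHERE total > 411.03

Result:
id | product  | total  
---+----------+--------
1  | Laptop   | 1531.03
2  | Keyboard | 606.22 
4  | Phone    | 715.4  
5  | Webcam   | 1970.41
8  | Phone    | 1812.04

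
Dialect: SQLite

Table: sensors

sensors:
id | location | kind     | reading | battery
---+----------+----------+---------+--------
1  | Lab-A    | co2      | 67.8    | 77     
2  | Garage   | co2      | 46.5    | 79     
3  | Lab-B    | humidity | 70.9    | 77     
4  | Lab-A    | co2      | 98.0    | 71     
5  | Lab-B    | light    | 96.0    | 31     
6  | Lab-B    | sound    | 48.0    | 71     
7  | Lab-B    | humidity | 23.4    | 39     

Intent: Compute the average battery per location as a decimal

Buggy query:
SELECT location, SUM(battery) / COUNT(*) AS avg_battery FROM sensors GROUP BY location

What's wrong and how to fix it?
Bug: Both operands are integers, so '/' performs integer division and truncates

Fix: Multiply by 1.0 (or CAST to REAL) to force floating-point division

Corrected query:
SELECT location, SUM(battery) * 1.0 / COUNT(*) AS avg_battery FROM sensors GROUP BY location

Result:
location | avg_battery
---------+------------
Garage   | 79         
Lab-A    | 74         
Lab-B    | 54.5       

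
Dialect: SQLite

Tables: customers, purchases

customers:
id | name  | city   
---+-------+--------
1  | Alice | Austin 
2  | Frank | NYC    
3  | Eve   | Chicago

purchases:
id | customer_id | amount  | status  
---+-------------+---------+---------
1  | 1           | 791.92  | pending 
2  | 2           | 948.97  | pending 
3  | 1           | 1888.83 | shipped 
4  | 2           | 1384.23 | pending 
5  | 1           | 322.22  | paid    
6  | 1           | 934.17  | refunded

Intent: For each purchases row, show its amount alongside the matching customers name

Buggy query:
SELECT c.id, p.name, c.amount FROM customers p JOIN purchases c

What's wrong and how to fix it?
Bug: Missing join condition: each purchases row is matched to all customers rows instead of just its own

Fix: Specify the join condition linking the foreign key to the parent id

Corrected query:
SELECT c.id, p.name, c.amount FROM customers p JOIN purchases c ON c.customer_id = p.id

Result:
id | name  | amount 
---+-------+--------
1  | Alice | 791.92 
2  | Frank | 948.97 
3  | Alice | 1888.83
4  | Frank | 1384.23
5  | Alice | 322.22 
6  | Alice | 934.17 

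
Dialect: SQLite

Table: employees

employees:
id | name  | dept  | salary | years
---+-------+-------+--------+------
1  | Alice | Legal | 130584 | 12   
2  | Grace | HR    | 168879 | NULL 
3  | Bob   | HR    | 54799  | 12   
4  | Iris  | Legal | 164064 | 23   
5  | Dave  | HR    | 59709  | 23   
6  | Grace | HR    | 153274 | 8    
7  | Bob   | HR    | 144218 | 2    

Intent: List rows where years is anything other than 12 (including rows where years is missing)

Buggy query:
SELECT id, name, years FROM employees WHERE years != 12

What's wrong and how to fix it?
Bug: 'years != 12' is unknown when years is NULL, so NULL rows are silently excluded

Fix: Add an explicit OR years IS NULL to include the missing-value rows

Corrected query:
SELECT id, name, years FROM employees WHERE years != 12 OR years IS NULL

Result:
id | name  | years
---+-------+------
2  | Grace | NULL 
4  | Iris  | 23   
5  | Dave  | 23   
6  | Grace | 8    
7  | Bob   | 2    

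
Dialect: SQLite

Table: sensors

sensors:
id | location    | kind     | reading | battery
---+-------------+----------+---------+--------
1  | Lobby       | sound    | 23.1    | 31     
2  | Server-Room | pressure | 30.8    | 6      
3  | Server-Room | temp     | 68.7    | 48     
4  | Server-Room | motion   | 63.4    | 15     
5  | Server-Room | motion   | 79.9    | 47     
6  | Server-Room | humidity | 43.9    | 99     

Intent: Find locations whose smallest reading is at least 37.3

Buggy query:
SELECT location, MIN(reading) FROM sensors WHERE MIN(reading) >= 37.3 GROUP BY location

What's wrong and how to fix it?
Bug: MIN() in WHERE is a misuse of aggregate

Fix: Replace WHERE with HAVING after the GROUP BY

Corrected query:
SELECT location, MIN(reading) FROM sensors GROUP BY location HAVING MIN(reading) >= 37.3

Result:
(no rows)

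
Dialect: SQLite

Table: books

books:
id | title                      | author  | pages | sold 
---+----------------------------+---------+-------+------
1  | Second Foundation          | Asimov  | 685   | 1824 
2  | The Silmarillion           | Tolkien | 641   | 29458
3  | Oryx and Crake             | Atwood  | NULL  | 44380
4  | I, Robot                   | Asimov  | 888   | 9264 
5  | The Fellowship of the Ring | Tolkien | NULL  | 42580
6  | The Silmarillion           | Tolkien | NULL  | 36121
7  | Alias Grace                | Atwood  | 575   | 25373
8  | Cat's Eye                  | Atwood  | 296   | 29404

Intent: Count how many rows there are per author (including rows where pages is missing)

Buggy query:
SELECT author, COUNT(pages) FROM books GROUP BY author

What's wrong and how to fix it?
Bug: COUNT(pages) skips NULLs, so groups with missing pages are undercounted

Fix: Use COUNT(*) to count all rows regardless of NULL

Corrected query:
SELECT author, COUNT(*) FROM books GROUP BY author

Result:
author  | COUNT(*)
--------+---------
Asimov  | 2       
Atwood  | 3       
Tolkien | 3       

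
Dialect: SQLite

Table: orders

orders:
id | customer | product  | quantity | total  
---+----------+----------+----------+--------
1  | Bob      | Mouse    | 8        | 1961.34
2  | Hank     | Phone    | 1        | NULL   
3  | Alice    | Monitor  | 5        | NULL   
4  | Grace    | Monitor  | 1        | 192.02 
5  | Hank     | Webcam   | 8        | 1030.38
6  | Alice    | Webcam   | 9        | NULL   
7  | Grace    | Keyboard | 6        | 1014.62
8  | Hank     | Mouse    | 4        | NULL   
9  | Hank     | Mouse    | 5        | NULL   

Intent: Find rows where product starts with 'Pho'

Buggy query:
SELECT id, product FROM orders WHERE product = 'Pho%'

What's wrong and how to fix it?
Bug: '=' compares the literal string including the % character; pattern matching needs LIKE

Fix: Replace '=' with LIKE so 'Pho%' is treated as a pattern

Corrected query:
SELECT id, product FROM orders WHERE product LIKE 'Pho%'

Result:
id | product
---+--------
2  | Phone  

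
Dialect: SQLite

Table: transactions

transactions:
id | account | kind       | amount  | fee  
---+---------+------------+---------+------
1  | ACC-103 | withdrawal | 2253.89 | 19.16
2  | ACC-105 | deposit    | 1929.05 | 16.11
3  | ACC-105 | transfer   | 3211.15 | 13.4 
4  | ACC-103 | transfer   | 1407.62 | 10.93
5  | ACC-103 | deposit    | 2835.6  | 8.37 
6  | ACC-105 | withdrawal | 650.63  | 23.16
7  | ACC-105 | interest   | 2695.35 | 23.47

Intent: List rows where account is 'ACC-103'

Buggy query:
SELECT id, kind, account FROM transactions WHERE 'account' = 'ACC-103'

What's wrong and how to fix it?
Bug: 'account' in single quotes is a string literal, not the column; the comparison is literal-vs-literal and never true

Fix: Reference the column as account without single quotes

Corrected query:
SELECT id, kind, account FROM transactions WHERE account = 'ACC-103'

Result:
id | kind       | account
---+------------+--------
1  | withdrawal | ACC-103
4  | transfer   | ACC-103
5  | deposit    | ACC-103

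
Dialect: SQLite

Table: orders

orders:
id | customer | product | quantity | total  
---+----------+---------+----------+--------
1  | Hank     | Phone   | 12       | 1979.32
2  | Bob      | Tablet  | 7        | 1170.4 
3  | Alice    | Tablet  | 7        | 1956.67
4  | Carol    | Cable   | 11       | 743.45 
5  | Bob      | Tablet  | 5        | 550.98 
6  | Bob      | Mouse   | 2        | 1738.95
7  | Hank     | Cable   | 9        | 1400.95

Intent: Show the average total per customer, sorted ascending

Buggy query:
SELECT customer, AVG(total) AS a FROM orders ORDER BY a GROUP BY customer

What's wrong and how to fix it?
Bug: GROUP BY must precede ORDER BY

Fix: Move ORDER BY to the end, after GROUP BY

Corrected query:
SELECT customer, AVG(total) AS a FROM orders GROUP BY customer ORDER BY a

Result:
customer | a          
---------+------------
Carol    | 743.45     
Bob      | 1153.443333
Hank     | 1690.135   
Alice    | 1956.67    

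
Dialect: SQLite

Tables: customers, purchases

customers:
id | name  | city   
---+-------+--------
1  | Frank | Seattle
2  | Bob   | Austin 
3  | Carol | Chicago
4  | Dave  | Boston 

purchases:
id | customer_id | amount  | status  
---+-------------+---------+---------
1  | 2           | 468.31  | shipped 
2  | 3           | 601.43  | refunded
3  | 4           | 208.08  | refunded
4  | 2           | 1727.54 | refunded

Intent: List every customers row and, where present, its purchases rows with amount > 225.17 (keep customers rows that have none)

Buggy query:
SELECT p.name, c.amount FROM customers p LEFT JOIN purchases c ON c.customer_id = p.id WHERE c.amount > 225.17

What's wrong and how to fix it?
Bug: A WHERE condition on the right-hand table after LEFT JOIN drops unmatched parents

Fix: Put 'c.amount > 225.17' in the JOIN's ON clause instead of WHERE

Corrected query:
SELECT p.name, c.amount FROM customers p LEFT JOIN purchases c ON c.customer_id = p.id AND c.amount > 225.17

Result:
name  | amount 
------+--------
Frank | NULL   
Bob   | 468.31 
Bob   | 1727.54
Carol | 601.43 
Dave  | NULL   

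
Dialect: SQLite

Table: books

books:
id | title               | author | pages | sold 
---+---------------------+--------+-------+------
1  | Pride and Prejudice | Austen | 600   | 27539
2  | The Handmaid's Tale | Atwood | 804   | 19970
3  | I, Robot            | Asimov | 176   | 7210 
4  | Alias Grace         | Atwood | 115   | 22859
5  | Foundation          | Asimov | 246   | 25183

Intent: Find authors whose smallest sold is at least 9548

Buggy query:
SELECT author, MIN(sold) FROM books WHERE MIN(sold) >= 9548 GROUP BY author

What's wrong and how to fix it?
Bug: Aggregates like MIN are computed per group after WHERE runs

Fix: Replace WHERE with HAVING after the GROUP BY

Corrected query:
SELECT author, MIN(sold) FROM books GROUP BY author HAVING MIN(sold) >= 9548

Result:
author | MIN(sold)
-------+----------
Atwood | 19970    
Austen | 27539    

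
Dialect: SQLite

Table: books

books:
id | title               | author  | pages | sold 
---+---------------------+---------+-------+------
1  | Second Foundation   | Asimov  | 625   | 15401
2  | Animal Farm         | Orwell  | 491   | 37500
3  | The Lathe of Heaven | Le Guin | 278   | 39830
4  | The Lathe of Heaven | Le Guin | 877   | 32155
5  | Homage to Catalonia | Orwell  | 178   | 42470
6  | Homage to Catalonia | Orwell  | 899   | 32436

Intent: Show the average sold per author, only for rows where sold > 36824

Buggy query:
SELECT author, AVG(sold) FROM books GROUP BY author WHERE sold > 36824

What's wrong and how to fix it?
Bug: WHERE cannot follow GROUP BY

Fix: Move the WHERE clause before GROUP BY

Corrected query:
SELECT author, AVG(sold) FROM books WHERE sold > 36824 GROUP BY author

Result:
author  | AVG(sold)
--------+----------
Le Guin | 39830    
Orwell  | 39985    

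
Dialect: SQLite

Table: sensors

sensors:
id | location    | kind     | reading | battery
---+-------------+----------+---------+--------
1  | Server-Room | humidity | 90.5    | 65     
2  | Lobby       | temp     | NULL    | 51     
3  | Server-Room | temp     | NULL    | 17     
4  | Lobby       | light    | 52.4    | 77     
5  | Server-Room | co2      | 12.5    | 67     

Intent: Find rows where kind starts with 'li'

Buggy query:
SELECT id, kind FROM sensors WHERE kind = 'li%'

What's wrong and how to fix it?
Bug: '=' compares the literal string including the % character; pattern matching needs LIKE

Fix: Replace '=' with LIKE so 'li%' is treated as a pattern

Corrected query:
SELECT id, kind FROM sensors WHERE kind LIKE 'li%'

Result:
id | kind 
---+------
4  | light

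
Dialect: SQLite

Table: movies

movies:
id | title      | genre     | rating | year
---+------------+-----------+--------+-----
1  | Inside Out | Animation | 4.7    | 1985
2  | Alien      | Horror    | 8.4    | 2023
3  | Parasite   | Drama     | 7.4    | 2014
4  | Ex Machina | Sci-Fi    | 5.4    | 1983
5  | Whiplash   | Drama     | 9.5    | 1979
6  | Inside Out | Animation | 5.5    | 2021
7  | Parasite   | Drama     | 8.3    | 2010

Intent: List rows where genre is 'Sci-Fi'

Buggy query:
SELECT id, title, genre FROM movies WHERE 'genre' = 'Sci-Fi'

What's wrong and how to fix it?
Bug: 'genre' in single quotes is a string literal, not the column; the comparison is literal-vs-literal and never true

Fix: Reference the column as genre without single quotes

Corrected query:
SELECT id, title, genre FROM movies WHERE genre = 'Sci-Fi'

Result:
id | title      | genre 
---+------------+-------
4  | Ex Machina | Sci-Fi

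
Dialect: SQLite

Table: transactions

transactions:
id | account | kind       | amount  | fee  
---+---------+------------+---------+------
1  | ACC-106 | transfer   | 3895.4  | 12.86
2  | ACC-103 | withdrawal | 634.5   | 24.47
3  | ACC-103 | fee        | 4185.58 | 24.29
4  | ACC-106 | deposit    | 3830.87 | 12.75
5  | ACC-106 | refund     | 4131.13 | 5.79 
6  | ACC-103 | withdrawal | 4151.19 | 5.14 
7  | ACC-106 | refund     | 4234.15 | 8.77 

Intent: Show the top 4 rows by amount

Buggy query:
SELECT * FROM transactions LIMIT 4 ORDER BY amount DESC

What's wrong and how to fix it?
Bug: ORDER BY cannot follow LIMIT; LIMIT is the final clause

Fix: Swap the clauses: ORDER BY first, then LIMIT

Corrected query:
SELECT * FROM transactions ORDER BY amount DESC LIMIT 4

Result:
id | account | kind       | amount  | fee  
---+---------+------------+---------+------
7  | ACC-106 | refund     | 4234.15 | 8.77 
3  | ACC-103 | fee        | 4185.58 | 24.29
6  | ACC-103 | withdrawal | 4151.19 | 5.14 
5  | ACC-106 | refund     | 4131.13 | 5.79 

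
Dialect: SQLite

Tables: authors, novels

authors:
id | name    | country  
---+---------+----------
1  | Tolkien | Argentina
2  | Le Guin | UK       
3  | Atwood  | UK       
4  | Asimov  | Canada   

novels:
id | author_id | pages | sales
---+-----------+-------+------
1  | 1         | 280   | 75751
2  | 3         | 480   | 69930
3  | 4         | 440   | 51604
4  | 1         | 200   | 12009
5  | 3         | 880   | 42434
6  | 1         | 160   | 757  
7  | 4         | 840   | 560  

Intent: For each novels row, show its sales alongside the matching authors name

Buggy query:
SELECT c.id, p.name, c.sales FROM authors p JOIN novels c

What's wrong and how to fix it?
Bug: JOIN with no ON clause produces a cartesian product; every novels row pairs with every authors row

Fix: Add ON c.author_id = p.id to the JOIN

Corrected query:
SELECT c.id, p.name, c.sales FROM authors p JOIN novels c ON c.author_id = p.id

Result:
id | name    | sales
---+---------+------
1  | Tolkien | 75751
2  | Atwood  | 69930
3  | Asimov  | 51604
4  | Tolkien | 12009
5  | Atwood  | 42434
6  | Tolkien | 757  
7  | Asimov  | 560  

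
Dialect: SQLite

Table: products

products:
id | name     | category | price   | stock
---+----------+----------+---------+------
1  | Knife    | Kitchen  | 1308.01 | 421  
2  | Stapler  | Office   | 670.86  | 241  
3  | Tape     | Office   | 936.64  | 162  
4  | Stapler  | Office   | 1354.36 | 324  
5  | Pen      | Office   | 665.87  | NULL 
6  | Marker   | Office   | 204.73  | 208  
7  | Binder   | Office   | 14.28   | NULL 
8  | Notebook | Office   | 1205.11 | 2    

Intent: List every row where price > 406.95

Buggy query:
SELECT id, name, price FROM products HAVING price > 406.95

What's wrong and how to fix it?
Bug: HAVING filters the output of aggregation, but this query has no GROUP BY and no aggregate functions, so SQLite rejects it (HAVING clause on a non-aggregate query); the condition here is per row

Fix: Use WHERE for row-level filtering

Corrected query:
SELECT id, name, price FROM products WHERE price > 406.95

Result:
id | name     | price  
---+----------+--------
1  | Knife    | 1308.01
2  | Stapler  | 670.86 
3  | Tape     | 936.64 
4  | Stapler  | 1354.36
5  | Pen      | 665.87 
8  | Notebook | 1205.11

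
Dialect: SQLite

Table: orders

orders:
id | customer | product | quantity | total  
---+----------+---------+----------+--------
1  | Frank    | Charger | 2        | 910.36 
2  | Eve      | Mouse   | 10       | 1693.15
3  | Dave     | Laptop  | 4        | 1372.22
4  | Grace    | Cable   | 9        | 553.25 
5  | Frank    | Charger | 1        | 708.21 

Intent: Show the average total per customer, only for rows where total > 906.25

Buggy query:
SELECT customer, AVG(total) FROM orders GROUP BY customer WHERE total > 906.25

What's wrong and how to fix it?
Bug: Row-level WHERE must come before GROUP BY in the clause order

Fix: Move the WHERE clause before GROUP BY

Corrected query:
SELECT customer, AVG(total) FROM orders WHERE total > 906.25 GROUP BY customer

Result:
customer | AVG(total)
---------+-----------
Dave     | 1372.22   
Eve      | 1693.15   
Frank    | 910.36    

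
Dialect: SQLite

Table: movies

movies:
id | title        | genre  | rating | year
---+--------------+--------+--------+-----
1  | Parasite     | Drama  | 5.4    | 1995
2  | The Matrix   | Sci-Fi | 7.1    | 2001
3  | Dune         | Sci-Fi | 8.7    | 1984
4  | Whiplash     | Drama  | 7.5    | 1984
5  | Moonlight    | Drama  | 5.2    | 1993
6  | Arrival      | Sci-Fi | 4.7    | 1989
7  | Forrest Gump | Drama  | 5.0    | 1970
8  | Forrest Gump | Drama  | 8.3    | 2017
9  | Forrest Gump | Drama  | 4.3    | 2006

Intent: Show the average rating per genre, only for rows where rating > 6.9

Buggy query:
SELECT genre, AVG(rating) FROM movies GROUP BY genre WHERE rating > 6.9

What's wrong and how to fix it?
Bug: WHERE cannot follow GROUP BY

Fix: Move the WHERE clause before GROUP BY

Corrected query:
SELECT genre, AVG(rating) FROM movies WHERE rating > 6.9 GROUP BY genre

Result:
genre  | AVG(rating)
-------+------------
Drama  | 7.9        
Sci-Fi | 7.9        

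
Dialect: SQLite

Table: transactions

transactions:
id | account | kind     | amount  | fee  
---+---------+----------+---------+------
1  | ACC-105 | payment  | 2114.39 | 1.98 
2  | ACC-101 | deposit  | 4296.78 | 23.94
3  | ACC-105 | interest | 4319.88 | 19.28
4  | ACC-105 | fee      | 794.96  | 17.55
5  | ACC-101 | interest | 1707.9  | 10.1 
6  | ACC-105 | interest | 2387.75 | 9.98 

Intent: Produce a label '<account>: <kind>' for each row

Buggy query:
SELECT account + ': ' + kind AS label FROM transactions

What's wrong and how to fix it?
Bug: SQLite uses || for string concatenation; + coerces text to numbers (yielding 0)

Fix: Replace + with || to concatenate text

Corrected query:
SELECT account || ': ' || kind AS label FROM transactions

Result:
label            
-----------------
ACC-105: payment 
ACC-101: deposit 
ACC-105: interest
ACC-105: fee     
ACC-101: interest
ACC-105: interest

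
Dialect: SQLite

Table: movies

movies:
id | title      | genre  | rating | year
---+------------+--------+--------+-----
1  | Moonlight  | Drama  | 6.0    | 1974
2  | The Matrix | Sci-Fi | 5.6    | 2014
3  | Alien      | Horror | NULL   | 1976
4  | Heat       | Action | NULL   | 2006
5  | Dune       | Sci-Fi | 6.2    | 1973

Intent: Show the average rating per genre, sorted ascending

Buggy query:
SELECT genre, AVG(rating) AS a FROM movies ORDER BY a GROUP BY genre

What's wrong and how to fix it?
Bug: ORDER BY appears before GROUP BY; SQL clause order requires GROUP BY first

Fix: Reorder: SELECT … FROM … GROUP BY … ORDER BY …

Corrected query:
SELECT genre, AVG(rating) AS a FROM movies GROUP BY genre ORDER BY a

Result:
genre  | a   
-------+-----
Action | NULL
Horror | NULL
Sci-Fi | 5.9 
Drama  | 6   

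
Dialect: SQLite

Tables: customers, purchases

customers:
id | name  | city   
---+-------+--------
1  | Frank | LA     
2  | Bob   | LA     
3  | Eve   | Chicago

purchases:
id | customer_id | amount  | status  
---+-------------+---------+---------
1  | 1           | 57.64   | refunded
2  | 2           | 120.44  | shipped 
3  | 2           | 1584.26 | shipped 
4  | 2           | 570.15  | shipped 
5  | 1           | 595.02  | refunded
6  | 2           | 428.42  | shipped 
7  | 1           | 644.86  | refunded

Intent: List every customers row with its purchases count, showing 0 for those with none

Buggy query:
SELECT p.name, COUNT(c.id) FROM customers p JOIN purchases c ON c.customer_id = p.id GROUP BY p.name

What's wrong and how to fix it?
Bug: INNER JOIN drops customers rows that have no matching purchases rows

Fix: Use LEFT JOIN so parents without children still appear (COUNT(c.id) gives 0)

Corrected query:
SELECT p.name, COUNT(c.id) FROM customers p LEFT JOIN purchases c ON c.customer_id = p.id GROUP BY p.name

Result:
name  | COUNT(c.id)
------+------------
Bob   | 4          
Eve   | 0          
Frank | 3          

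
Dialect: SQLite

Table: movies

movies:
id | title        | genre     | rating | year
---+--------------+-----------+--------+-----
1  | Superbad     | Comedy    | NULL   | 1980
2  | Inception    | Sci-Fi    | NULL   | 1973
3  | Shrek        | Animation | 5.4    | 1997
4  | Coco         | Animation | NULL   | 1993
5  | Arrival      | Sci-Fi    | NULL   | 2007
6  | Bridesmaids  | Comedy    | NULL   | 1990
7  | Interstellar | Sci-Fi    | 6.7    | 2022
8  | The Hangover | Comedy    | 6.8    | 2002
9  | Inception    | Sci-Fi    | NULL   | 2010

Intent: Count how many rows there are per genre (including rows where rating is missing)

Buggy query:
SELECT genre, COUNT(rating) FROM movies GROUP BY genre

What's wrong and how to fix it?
Bug: COUNT(column) counts non-NULL values only; rows with NULL rating aren't counted

Fix: Replace COUNT(rating) with COUNT(*)

Corrected query:
SELECT genre, COUNT(*) FROM movies GROUP BY genre

Result:
genre     | COUNT(*)
----------+---------
Animation | 2       
Comedy    | 3       
Sci-Fi    | 4       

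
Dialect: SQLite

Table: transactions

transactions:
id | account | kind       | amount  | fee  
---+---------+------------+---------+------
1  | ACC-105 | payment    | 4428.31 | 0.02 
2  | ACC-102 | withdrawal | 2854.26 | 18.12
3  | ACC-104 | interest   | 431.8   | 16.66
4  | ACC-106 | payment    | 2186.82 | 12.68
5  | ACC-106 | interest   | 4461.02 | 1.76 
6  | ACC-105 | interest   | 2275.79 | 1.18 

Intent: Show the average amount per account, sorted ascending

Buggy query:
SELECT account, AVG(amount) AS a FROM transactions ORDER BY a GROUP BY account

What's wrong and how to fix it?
Bug: GROUP BY must precede ORDER BY

Fix: Move ORDER BY to the end, after GROUP BY

Corrected query:
SELECT account, AVG(amount) AS a FROM transactions GROUP BY account ORDER BY a

Result:
account | a      
--------+--------
ACC-104 | 431.8  
ACC-102 | 2854.26
ACC-106 | 3323.92
ACC-105 | 3352.05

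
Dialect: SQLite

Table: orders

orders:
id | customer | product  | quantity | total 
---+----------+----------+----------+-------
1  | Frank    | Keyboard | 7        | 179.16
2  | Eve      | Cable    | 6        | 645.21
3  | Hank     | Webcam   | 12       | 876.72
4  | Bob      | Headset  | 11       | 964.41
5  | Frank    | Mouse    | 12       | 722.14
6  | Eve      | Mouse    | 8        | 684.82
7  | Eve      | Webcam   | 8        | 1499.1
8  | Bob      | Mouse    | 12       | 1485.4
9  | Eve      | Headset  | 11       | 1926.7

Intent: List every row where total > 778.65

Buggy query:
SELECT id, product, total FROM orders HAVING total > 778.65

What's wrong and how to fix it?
Bug: HAVING filters the output of aggregation, but this query has no GROUP BY and no aggregate functions, so SQLite rejects it (HAVING clause on a non-aggregate query); the condition here is per row

Fix: Replace HAVING with WHERE since the condition applies to individual rows

Corrected query:
SELECT id, product, total FROM orders WHERE total > 778.65

Result:
id | product | total 
---+---------+-------
3  | Webcam  | 876.72
4  | Headset | 964.41
7  | Webcam  | 1499.1
8  | Mouse   | 1485.4
9  | Headset | 1926.7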